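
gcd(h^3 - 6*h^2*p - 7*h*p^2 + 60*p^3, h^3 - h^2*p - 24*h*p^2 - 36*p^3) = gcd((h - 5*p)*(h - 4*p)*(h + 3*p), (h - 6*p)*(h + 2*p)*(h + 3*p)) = h + 3*p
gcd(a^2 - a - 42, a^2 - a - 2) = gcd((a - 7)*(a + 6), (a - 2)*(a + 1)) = 1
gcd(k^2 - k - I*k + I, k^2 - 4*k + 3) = k - 1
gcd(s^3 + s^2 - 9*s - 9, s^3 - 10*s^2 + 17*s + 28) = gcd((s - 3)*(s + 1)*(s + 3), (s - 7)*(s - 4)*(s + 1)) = s + 1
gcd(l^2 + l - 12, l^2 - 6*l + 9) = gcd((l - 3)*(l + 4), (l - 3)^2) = l - 3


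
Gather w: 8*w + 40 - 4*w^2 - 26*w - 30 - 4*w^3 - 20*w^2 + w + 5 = -4*w^3 - 24*w^2 - 17*w + 15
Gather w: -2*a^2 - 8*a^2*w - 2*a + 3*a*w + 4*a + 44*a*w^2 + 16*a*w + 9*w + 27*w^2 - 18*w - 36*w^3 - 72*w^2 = -2*a^2 + 2*a - 36*w^3 + w^2*(44*a - 45) + w*(-8*a^2 + 19*a - 9)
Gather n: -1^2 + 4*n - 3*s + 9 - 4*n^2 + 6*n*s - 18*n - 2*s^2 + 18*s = -4*n^2 + n*(6*s - 14) - 2*s^2 + 15*s + 8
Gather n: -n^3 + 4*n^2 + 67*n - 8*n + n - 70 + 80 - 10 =-n^3 + 4*n^2 + 60*n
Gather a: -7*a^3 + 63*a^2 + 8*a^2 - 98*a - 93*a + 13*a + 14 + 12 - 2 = -7*a^3 + 71*a^2 - 178*a + 24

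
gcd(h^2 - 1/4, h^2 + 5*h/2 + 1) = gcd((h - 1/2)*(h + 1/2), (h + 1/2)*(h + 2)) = h + 1/2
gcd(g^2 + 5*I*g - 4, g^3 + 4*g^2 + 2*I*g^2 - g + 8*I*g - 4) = g + I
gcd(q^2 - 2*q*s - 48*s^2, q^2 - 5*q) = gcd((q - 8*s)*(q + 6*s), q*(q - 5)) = 1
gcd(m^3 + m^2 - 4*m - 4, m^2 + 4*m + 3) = m + 1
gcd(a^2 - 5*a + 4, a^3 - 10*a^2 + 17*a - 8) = a - 1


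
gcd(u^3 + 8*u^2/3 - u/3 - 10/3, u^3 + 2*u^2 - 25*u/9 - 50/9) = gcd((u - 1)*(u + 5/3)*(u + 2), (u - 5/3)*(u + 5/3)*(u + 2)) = u^2 + 11*u/3 + 10/3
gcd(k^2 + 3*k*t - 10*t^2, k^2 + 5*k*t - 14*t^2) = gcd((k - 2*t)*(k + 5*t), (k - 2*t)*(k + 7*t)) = -k + 2*t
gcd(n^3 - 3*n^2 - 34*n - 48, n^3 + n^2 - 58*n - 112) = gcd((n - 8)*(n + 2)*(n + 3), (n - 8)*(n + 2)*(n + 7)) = n^2 - 6*n - 16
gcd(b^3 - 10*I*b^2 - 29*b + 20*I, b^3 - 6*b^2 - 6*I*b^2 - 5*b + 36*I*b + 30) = b^2 - 6*I*b - 5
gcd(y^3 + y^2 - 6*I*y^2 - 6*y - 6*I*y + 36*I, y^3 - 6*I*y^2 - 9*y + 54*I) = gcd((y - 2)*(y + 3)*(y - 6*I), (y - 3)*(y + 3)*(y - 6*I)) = y^2 + y*(3 - 6*I) - 18*I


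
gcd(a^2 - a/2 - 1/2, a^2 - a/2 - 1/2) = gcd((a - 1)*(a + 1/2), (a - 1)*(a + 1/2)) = a^2 - a/2 - 1/2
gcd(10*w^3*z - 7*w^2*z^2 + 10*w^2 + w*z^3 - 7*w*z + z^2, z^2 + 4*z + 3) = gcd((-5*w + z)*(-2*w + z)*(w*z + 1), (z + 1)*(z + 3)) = 1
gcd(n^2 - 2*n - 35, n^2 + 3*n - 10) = n + 5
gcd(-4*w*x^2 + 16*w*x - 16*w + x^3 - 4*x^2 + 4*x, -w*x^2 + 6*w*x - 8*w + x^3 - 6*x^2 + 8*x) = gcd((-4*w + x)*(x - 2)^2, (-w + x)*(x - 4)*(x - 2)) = x - 2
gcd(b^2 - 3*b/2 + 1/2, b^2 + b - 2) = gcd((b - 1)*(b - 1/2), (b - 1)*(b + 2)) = b - 1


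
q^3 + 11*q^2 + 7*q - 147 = (q - 3)*(q + 7)^2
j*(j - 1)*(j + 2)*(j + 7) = j^4 + 8*j^3 + 5*j^2 - 14*j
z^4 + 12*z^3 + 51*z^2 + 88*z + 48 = (z + 1)*(z + 3)*(z + 4)^2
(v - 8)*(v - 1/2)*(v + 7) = v^3 - 3*v^2/2 - 111*v/2 + 28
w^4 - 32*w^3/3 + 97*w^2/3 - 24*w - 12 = (w - 6)*(w - 3)*(w - 2)*(w + 1/3)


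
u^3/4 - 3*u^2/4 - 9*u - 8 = (u/4 + 1)*(u - 8)*(u + 1)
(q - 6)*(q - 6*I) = q^2 - 6*q - 6*I*q + 36*I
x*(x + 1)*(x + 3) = x^3 + 4*x^2 + 3*x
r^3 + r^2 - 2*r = r*(r - 1)*(r + 2)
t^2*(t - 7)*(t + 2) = t^4 - 5*t^3 - 14*t^2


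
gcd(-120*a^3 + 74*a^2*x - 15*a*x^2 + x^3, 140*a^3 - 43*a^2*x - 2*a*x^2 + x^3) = 20*a^2 - 9*a*x + x^2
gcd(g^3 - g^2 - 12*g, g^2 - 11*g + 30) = 1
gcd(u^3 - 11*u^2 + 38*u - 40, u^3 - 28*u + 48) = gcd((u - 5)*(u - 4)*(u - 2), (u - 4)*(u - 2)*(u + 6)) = u^2 - 6*u + 8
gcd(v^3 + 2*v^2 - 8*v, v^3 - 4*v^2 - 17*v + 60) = v + 4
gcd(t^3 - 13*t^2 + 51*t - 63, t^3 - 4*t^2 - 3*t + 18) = t^2 - 6*t + 9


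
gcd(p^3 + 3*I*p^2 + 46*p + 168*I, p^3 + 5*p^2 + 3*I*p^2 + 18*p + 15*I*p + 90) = p + 6*I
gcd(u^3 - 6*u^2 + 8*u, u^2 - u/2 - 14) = u - 4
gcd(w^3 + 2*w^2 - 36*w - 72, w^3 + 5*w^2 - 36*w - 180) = w^2 - 36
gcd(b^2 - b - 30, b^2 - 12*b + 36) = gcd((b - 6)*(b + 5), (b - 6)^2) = b - 6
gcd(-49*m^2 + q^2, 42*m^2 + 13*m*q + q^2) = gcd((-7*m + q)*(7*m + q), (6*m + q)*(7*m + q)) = 7*m + q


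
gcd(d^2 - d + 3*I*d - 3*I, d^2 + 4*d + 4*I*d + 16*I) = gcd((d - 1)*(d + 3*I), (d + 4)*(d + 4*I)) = 1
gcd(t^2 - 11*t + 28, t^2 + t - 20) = t - 4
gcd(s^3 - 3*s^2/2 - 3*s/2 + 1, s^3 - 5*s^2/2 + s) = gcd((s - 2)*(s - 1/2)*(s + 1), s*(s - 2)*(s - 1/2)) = s^2 - 5*s/2 + 1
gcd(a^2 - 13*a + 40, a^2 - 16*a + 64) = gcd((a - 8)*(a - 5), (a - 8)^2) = a - 8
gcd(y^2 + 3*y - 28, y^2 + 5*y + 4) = 1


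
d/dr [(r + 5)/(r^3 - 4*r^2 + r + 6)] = (r^3 - 4*r^2 + r - (r + 5)*(3*r^2 - 8*r + 1) + 6)/(r^3 - 4*r^2 + r + 6)^2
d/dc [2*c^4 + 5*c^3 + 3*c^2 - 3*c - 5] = 8*c^3 + 15*c^2 + 6*c - 3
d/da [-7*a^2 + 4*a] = 4 - 14*a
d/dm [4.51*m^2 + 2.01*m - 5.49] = 9.02*m + 2.01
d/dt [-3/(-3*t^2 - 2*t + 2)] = 6*(-3*t - 1)/(3*t^2 + 2*t - 2)^2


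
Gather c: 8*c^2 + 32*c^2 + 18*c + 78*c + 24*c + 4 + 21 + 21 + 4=40*c^2 + 120*c + 50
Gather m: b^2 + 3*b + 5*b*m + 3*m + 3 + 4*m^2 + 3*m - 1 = b^2 + 3*b + 4*m^2 + m*(5*b + 6) + 2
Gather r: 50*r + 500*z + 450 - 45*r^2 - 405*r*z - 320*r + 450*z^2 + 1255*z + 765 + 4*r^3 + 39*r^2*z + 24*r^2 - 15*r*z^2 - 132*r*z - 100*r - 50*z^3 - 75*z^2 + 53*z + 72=4*r^3 + r^2*(39*z - 21) + r*(-15*z^2 - 537*z - 370) - 50*z^3 + 375*z^2 + 1808*z + 1287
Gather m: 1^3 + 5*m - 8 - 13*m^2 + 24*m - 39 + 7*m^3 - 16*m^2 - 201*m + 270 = 7*m^3 - 29*m^2 - 172*m + 224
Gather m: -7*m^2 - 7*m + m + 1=-7*m^2 - 6*m + 1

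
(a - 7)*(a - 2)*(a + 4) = a^3 - 5*a^2 - 22*a + 56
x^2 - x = x*(x - 1)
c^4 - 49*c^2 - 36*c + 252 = (c - 7)*(c - 2)*(c + 3)*(c + 6)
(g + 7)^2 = g^2 + 14*g + 49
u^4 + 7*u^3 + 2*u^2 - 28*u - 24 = (u - 2)*(u + 1)*(u + 2)*(u + 6)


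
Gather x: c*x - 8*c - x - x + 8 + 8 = -8*c + x*(c - 2) + 16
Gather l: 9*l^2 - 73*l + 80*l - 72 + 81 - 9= 9*l^2 + 7*l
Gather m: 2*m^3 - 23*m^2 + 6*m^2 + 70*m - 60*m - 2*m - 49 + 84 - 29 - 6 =2*m^3 - 17*m^2 + 8*m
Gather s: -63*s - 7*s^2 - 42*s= -7*s^2 - 105*s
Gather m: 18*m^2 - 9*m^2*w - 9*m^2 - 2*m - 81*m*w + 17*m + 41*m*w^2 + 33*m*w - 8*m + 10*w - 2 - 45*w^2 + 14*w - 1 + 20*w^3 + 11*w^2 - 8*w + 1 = m^2*(9 - 9*w) + m*(41*w^2 - 48*w + 7) + 20*w^3 - 34*w^2 + 16*w - 2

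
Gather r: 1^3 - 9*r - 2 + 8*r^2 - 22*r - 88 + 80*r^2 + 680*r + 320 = 88*r^2 + 649*r + 231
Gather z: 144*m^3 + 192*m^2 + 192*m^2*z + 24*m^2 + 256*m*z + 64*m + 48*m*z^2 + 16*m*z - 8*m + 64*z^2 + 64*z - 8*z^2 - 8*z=144*m^3 + 216*m^2 + 56*m + z^2*(48*m + 56) + z*(192*m^2 + 272*m + 56)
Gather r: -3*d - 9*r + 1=-3*d - 9*r + 1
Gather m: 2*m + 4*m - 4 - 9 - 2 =6*m - 15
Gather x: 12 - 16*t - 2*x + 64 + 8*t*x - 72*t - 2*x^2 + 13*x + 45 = -88*t - 2*x^2 + x*(8*t + 11) + 121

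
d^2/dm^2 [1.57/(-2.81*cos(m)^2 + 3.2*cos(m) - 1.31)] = (49.587508*(1 - cos(m)^2)^2 - 42.35232*cos(m)^3 + 17.753246*cos(m)^2 + 91.28608*cos(m) - 70.182454)/(2.81*cos(m)^2 - 3.2*cos(m) + 1.31)^3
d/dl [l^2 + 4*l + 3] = 2*l + 4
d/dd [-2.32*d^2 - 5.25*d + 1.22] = -4.64*d - 5.25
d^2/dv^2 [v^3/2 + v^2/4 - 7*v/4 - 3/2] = 3*v + 1/2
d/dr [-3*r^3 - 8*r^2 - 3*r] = -9*r^2 - 16*r - 3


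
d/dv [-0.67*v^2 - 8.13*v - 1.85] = -1.34*v - 8.13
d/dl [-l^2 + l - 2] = 1 - 2*l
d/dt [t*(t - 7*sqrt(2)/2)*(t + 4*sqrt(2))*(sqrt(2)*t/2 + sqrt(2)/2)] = 2*sqrt(2)*t^3 + 3*t^2/2 + 3*sqrt(2)*t^2/2 - 28*sqrt(2)*t + t - 14*sqrt(2)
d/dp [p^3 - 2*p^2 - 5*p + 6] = 3*p^2 - 4*p - 5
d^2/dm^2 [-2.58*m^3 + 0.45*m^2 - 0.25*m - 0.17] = 0.9 - 15.48*m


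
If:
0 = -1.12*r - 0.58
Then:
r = -0.52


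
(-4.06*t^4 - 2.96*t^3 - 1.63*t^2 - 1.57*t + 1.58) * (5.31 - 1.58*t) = 6.4148*t^5 - 16.8818*t^4 - 13.1422*t^3 - 6.1747*t^2 - 10.8331*t + 8.3898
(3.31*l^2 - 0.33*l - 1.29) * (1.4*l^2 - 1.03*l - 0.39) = 4.634*l^4 - 3.8713*l^3 - 2.757*l^2 + 1.4574*l + 0.5031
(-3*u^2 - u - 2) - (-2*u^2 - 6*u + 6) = -u^2 + 5*u - 8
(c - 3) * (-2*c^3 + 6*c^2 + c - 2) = -2*c^4 + 12*c^3 - 17*c^2 - 5*c + 6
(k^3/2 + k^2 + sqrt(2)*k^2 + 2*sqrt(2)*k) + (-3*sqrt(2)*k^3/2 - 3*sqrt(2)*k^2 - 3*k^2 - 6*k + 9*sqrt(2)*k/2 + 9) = -3*sqrt(2)*k^3/2 + k^3/2 - 2*sqrt(2)*k^2 - 2*k^2 - 6*k + 13*sqrt(2)*k/2 + 9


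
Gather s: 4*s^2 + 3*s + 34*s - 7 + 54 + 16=4*s^2 + 37*s + 63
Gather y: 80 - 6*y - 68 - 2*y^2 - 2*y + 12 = -2*y^2 - 8*y + 24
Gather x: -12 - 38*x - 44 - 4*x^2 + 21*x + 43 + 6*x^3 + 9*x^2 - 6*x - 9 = 6*x^3 + 5*x^2 - 23*x - 22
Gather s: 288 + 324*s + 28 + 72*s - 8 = 396*s + 308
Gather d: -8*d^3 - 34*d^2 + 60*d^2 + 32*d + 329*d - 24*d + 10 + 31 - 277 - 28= -8*d^3 + 26*d^2 + 337*d - 264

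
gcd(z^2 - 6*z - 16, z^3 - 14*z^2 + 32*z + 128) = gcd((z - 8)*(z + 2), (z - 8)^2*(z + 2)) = z^2 - 6*z - 16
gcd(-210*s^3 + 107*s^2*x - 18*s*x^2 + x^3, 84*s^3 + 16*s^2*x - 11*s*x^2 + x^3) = 42*s^2 - 13*s*x + x^2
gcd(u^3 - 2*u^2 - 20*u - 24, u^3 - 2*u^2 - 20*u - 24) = u^3 - 2*u^2 - 20*u - 24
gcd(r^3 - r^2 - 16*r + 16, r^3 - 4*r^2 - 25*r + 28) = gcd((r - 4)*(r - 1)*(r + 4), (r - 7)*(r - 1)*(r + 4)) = r^2 + 3*r - 4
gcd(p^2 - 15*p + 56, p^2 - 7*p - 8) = p - 8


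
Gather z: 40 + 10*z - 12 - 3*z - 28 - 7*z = 0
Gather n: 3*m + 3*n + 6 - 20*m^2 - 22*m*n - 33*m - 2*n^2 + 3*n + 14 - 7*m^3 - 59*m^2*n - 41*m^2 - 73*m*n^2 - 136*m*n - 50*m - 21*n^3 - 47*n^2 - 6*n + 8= -7*m^3 - 61*m^2 - 80*m - 21*n^3 + n^2*(-73*m - 49) + n*(-59*m^2 - 158*m) + 28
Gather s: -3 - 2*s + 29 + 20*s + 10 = 18*s + 36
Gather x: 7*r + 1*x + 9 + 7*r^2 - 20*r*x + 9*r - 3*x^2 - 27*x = 7*r^2 + 16*r - 3*x^2 + x*(-20*r - 26) + 9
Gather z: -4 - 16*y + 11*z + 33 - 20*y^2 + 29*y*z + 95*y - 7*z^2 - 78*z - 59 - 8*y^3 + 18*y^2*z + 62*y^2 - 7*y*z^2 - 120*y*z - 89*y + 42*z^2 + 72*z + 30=-8*y^3 + 42*y^2 - 10*y + z^2*(35 - 7*y) + z*(18*y^2 - 91*y + 5)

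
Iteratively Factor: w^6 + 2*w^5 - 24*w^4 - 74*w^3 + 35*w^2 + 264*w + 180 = (w + 3)*(w^5 - w^4 - 21*w^3 - 11*w^2 + 68*w + 60) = (w + 1)*(w + 3)*(w^4 - 2*w^3 - 19*w^2 + 8*w + 60) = (w - 5)*(w + 1)*(w + 3)*(w^3 + 3*w^2 - 4*w - 12) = (w - 5)*(w + 1)*(w + 3)^2*(w^2 - 4) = (w - 5)*(w + 1)*(w + 2)*(w + 3)^2*(w - 2)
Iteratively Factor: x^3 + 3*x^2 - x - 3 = (x + 3)*(x^2 - 1) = (x + 1)*(x + 3)*(x - 1)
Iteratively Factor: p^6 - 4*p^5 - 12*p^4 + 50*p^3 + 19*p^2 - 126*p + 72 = (p - 3)*(p^5 - p^4 - 15*p^3 + 5*p^2 + 34*p - 24) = (p - 3)*(p + 2)*(p^4 - 3*p^3 - 9*p^2 + 23*p - 12) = (p - 3)*(p - 1)*(p + 2)*(p^3 - 2*p^2 - 11*p + 12) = (p - 4)*(p - 3)*(p - 1)*(p + 2)*(p^2 + 2*p - 3) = (p - 4)*(p - 3)*(p - 1)^2*(p + 2)*(p + 3)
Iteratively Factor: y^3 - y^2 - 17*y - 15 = (y - 5)*(y^2 + 4*y + 3) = (y - 5)*(y + 1)*(y + 3)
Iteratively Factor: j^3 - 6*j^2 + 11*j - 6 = (j - 3)*(j^2 - 3*j + 2) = (j - 3)*(j - 1)*(j - 2)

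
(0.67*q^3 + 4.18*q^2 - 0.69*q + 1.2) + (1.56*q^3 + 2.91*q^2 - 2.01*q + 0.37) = 2.23*q^3 + 7.09*q^2 - 2.7*q + 1.57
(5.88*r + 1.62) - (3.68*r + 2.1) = 2.2*r - 0.48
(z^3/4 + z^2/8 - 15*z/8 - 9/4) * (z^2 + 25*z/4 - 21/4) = z^5/4 + 27*z^4/16 - 77*z^3/32 - 117*z^2/8 - 135*z/32 + 189/16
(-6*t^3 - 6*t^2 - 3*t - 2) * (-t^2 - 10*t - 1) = 6*t^5 + 66*t^4 + 69*t^3 + 38*t^2 + 23*t + 2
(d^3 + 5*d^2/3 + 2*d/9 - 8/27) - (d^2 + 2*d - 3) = d^3 + 2*d^2/3 - 16*d/9 + 73/27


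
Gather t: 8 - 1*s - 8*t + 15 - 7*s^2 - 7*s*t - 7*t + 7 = -7*s^2 - s + t*(-7*s - 15) + 30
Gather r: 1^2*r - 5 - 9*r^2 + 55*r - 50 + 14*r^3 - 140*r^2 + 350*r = 14*r^3 - 149*r^2 + 406*r - 55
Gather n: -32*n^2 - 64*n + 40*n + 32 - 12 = -32*n^2 - 24*n + 20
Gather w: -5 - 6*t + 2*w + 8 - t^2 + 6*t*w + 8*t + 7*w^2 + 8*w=-t^2 + 2*t + 7*w^2 + w*(6*t + 10) + 3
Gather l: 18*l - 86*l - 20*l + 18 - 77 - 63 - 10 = -88*l - 132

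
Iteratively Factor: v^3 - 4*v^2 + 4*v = (v)*(v^2 - 4*v + 4) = v*(v - 2)*(v - 2)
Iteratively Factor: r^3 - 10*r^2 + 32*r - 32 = (r - 4)*(r^2 - 6*r + 8) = (r - 4)^2*(r - 2)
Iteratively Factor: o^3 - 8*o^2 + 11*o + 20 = (o - 5)*(o^2 - 3*o - 4) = (o - 5)*(o + 1)*(o - 4)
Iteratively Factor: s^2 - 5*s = (s)*(s - 5)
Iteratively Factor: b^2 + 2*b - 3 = (b + 3)*(b - 1)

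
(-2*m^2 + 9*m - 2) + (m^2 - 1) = -m^2 + 9*m - 3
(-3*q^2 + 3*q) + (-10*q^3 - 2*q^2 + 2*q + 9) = -10*q^3 - 5*q^2 + 5*q + 9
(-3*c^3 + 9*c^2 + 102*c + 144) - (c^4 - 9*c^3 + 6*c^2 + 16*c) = -c^4 + 6*c^3 + 3*c^2 + 86*c + 144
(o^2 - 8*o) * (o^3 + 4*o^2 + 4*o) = o^5 - 4*o^4 - 28*o^3 - 32*o^2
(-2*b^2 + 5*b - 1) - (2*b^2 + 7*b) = -4*b^2 - 2*b - 1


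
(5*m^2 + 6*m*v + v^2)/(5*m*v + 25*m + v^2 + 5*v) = (m + v)/(v + 5)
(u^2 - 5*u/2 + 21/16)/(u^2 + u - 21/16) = (4*u - 7)/(4*u + 7)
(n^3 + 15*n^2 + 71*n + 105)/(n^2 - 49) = (n^2 + 8*n + 15)/(n - 7)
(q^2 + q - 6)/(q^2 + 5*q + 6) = (q - 2)/(q + 2)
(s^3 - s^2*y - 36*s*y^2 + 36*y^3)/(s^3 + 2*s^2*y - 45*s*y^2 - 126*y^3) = (-s^2 + 7*s*y - 6*y^2)/(-s^2 + 4*s*y + 21*y^2)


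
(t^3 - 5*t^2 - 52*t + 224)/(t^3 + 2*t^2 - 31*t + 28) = (t - 8)/(t - 1)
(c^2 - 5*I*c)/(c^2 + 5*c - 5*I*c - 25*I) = c/(c + 5)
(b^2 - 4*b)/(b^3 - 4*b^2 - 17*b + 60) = b*(b - 4)/(b^3 - 4*b^2 - 17*b + 60)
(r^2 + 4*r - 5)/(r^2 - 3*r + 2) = (r + 5)/(r - 2)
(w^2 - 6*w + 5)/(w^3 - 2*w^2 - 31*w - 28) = (-w^2 + 6*w - 5)/(-w^3 + 2*w^2 + 31*w + 28)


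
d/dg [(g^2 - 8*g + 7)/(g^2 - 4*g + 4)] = 2*(2*g + 1)/(g^3 - 6*g^2 + 12*g - 8)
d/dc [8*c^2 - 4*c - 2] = 16*c - 4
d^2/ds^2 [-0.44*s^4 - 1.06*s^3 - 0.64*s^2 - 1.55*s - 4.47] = -5.28*s^2 - 6.36*s - 1.28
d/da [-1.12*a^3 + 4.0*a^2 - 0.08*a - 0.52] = -3.36*a^2 + 8.0*a - 0.08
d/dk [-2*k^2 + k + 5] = 1 - 4*k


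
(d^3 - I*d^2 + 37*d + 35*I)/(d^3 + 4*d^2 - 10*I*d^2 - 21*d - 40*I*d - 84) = (d^2 + 6*I*d - 5)/(d^2 + d*(4 - 3*I) - 12*I)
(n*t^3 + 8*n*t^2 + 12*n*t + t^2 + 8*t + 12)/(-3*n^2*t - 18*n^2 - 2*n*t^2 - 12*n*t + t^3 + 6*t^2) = (n*t^2 + 2*n*t + t + 2)/(-3*n^2 - 2*n*t + t^2)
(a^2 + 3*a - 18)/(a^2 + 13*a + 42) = (a - 3)/(a + 7)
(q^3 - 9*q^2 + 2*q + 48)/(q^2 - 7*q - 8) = (q^2 - q - 6)/(q + 1)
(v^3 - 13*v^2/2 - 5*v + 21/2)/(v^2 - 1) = (2*v^2 - 11*v - 21)/(2*(v + 1))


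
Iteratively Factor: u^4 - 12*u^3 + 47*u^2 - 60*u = (u - 4)*(u^3 - 8*u^2 + 15*u) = u*(u - 4)*(u^2 - 8*u + 15) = u*(u - 5)*(u - 4)*(u - 3)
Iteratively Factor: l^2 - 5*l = (l)*(l - 5)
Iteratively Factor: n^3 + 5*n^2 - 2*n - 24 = (n - 2)*(n^2 + 7*n + 12) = (n - 2)*(n + 4)*(n + 3)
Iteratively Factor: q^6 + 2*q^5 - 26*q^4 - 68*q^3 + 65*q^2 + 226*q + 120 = (q + 1)*(q^5 + q^4 - 27*q^3 - 41*q^2 + 106*q + 120) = (q - 5)*(q + 1)*(q^4 + 6*q^3 + 3*q^2 - 26*q - 24) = (q - 5)*(q + 1)*(q + 4)*(q^3 + 2*q^2 - 5*q - 6) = (q - 5)*(q + 1)^2*(q + 4)*(q^2 + q - 6) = (q - 5)*(q - 2)*(q + 1)^2*(q + 4)*(q + 3)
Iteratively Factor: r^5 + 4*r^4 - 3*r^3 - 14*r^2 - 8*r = (r - 2)*(r^4 + 6*r^3 + 9*r^2 + 4*r) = (r - 2)*(r + 4)*(r^3 + 2*r^2 + r) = (r - 2)*(r + 1)*(r + 4)*(r^2 + r) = r*(r - 2)*(r + 1)*(r + 4)*(r + 1)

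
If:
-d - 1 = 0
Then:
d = -1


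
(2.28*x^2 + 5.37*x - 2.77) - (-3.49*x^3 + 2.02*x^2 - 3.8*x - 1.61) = 3.49*x^3 + 0.26*x^2 + 9.17*x - 1.16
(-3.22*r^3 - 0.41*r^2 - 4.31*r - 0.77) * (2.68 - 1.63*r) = 5.2486*r^4 - 7.9613*r^3 + 5.9265*r^2 - 10.2957*r - 2.0636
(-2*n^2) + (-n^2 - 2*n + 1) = -3*n^2 - 2*n + 1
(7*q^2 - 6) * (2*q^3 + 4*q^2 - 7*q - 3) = 14*q^5 + 28*q^4 - 61*q^3 - 45*q^2 + 42*q + 18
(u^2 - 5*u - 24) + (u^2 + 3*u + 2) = 2*u^2 - 2*u - 22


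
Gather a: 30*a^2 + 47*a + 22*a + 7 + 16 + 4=30*a^2 + 69*a + 27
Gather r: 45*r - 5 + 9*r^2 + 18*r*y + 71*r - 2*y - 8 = 9*r^2 + r*(18*y + 116) - 2*y - 13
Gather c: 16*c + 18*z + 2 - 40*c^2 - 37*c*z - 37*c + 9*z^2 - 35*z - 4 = -40*c^2 + c*(-37*z - 21) + 9*z^2 - 17*z - 2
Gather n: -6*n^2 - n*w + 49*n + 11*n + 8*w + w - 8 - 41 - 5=-6*n^2 + n*(60 - w) + 9*w - 54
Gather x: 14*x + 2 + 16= 14*x + 18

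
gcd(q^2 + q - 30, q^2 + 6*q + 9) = 1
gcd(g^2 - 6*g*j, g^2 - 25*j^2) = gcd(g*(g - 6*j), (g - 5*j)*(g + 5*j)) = 1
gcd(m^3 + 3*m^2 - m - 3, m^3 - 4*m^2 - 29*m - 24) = m^2 + 4*m + 3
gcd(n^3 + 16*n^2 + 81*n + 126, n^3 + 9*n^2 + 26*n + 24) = n + 3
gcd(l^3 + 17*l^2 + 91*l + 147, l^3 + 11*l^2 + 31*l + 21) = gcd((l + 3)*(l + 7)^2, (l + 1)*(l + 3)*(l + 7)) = l^2 + 10*l + 21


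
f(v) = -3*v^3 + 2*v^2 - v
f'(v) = -9*v^2 + 4*v - 1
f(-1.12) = 7.84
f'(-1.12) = -16.77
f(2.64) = -43.90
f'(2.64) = -53.17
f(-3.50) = 156.62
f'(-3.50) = -125.25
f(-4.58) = 334.75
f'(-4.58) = -208.11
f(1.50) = -7.12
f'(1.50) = -15.25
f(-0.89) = 4.59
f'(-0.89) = -11.69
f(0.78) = -0.99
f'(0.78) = -3.36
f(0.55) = -0.44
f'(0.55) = -1.52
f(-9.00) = 2358.00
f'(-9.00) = -766.00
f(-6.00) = 726.00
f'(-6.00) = -349.00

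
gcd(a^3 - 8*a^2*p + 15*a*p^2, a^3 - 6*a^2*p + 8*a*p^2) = a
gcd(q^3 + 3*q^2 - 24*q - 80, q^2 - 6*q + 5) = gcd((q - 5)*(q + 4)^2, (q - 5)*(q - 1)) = q - 5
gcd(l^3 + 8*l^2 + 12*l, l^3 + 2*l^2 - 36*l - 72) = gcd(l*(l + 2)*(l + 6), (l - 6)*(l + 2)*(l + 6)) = l^2 + 8*l + 12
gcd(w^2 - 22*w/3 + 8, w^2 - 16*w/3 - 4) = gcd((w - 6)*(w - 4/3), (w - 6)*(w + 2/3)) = w - 6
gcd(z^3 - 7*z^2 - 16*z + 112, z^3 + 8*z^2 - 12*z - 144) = z - 4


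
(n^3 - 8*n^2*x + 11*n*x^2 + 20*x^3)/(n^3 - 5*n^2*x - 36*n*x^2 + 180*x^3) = (-n^2 + 3*n*x + 4*x^2)/(-n^2 + 36*x^2)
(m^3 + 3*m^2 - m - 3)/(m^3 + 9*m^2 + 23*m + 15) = (m - 1)/(m + 5)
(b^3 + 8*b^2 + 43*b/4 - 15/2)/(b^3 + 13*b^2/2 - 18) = (4*b^2 + 8*b - 5)/(2*(2*b^2 + b - 6))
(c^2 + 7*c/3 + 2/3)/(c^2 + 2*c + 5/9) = 3*(c + 2)/(3*c + 5)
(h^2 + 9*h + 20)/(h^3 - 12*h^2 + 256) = (h + 5)/(h^2 - 16*h + 64)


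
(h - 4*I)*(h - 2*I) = h^2 - 6*I*h - 8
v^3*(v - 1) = v^4 - v^3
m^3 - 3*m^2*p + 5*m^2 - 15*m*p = m*(m + 5)*(m - 3*p)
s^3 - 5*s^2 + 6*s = s*(s - 3)*(s - 2)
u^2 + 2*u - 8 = (u - 2)*(u + 4)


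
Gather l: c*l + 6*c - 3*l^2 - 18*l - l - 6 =6*c - 3*l^2 + l*(c - 19) - 6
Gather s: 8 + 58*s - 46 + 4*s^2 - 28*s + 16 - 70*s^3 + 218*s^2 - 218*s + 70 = -70*s^3 + 222*s^2 - 188*s + 48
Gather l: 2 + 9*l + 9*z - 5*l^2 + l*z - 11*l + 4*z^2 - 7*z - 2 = -5*l^2 + l*(z - 2) + 4*z^2 + 2*z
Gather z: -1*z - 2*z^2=-2*z^2 - z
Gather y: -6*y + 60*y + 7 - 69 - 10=54*y - 72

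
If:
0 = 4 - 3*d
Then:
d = 4/3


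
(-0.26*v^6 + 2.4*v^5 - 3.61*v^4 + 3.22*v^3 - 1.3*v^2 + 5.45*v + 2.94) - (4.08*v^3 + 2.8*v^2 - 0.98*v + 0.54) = -0.26*v^6 + 2.4*v^5 - 3.61*v^4 - 0.86*v^3 - 4.1*v^2 + 6.43*v + 2.4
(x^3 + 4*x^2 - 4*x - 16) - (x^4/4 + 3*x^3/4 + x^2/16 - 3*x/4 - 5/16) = -x^4/4 + x^3/4 + 63*x^2/16 - 13*x/4 - 251/16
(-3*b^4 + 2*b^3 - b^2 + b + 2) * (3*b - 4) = -9*b^5 + 18*b^4 - 11*b^3 + 7*b^2 + 2*b - 8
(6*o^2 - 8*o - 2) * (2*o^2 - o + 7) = 12*o^4 - 22*o^3 + 46*o^2 - 54*o - 14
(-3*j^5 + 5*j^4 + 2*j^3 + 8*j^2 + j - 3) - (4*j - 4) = -3*j^5 + 5*j^4 + 2*j^3 + 8*j^2 - 3*j + 1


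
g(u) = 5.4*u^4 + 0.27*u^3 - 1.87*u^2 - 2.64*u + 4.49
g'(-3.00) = -567.33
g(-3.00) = 425.69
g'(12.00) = 37393.92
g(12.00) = 112144.49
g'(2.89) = 514.69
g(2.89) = 364.45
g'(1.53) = 70.90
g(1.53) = 26.63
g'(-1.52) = -70.94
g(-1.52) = 32.06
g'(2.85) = 493.30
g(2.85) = 344.29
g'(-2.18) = -214.42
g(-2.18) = 120.52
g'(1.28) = 39.20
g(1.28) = 13.11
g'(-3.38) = -814.82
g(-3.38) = 686.42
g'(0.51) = -1.47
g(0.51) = 3.06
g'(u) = 21.6*u^3 + 0.81*u^2 - 3.74*u - 2.64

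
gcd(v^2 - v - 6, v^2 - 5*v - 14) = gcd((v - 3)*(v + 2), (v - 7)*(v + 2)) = v + 2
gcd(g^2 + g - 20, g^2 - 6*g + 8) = g - 4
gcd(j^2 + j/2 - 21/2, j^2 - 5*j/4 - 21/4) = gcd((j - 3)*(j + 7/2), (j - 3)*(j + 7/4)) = j - 3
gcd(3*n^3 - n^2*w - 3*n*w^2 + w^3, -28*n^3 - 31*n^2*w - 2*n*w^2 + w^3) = n + w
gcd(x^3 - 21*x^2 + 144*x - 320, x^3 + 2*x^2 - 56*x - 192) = x - 8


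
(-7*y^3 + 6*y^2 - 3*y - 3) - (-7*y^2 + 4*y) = -7*y^3 + 13*y^2 - 7*y - 3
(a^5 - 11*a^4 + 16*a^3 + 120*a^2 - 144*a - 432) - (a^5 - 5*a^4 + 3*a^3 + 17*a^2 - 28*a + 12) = -6*a^4 + 13*a^3 + 103*a^2 - 116*a - 444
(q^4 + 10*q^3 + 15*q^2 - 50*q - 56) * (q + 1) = q^5 + 11*q^4 + 25*q^3 - 35*q^2 - 106*q - 56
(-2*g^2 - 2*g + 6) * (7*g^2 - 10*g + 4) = -14*g^4 + 6*g^3 + 54*g^2 - 68*g + 24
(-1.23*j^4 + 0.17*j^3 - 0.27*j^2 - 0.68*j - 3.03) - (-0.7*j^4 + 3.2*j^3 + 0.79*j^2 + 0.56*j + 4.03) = -0.53*j^4 - 3.03*j^3 - 1.06*j^2 - 1.24*j - 7.06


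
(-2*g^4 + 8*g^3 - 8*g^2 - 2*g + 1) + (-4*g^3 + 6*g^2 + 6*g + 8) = -2*g^4 + 4*g^3 - 2*g^2 + 4*g + 9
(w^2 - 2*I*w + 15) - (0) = w^2 - 2*I*w + 15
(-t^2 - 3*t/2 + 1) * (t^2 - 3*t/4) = -t^4 - 3*t^3/4 + 17*t^2/8 - 3*t/4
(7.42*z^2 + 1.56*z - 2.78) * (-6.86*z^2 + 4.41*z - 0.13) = -50.9012*z^4 + 22.0206*z^3 + 24.9858*z^2 - 12.4626*z + 0.3614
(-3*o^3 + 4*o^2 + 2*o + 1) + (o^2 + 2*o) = -3*o^3 + 5*o^2 + 4*o + 1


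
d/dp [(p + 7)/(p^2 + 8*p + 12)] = (p^2 + 8*p - 2*(p + 4)*(p + 7) + 12)/(p^2 + 8*p + 12)^2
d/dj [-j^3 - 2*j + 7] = -3*j^2 - 2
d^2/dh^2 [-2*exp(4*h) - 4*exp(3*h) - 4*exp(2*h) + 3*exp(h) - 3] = (-32*exp(3*h) - 36*exp(2*h) - 16*exp(h) + 3)*exp(h)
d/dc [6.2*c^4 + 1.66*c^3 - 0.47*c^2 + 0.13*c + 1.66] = 24.8*c^3 + 4.98*c^2 - 0.94*c + 0.13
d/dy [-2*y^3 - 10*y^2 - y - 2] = -6*y^2 - 20*y - 1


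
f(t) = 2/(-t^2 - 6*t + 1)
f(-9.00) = -0.08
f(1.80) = -0.15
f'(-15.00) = 0.00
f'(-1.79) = 0.07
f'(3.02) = 0.03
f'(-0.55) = 0.61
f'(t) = 2*(2*t + 6)/(-t^2 - 6*t + 1)^2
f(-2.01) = 0.22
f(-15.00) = -0.01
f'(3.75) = 0.02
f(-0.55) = 0.50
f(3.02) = -0.08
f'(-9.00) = -0.04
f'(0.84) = 0.68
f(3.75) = -0.06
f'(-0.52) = 0.67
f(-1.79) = 0.23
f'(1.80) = 0.11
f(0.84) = -0.42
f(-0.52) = 0.52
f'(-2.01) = 0.05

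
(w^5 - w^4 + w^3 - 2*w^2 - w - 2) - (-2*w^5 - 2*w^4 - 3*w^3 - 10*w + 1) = 3*w^5 + w^4 + 4*w^3 - 2*w^2 + 9*w - 3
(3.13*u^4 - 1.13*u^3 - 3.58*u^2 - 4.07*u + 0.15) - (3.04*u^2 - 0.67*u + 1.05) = 3.13*u^4 - 1.13*u^3 - 6.62*u^2 - 3.4*u - 0.9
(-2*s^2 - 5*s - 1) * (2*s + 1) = -4*s^3 - 12*s^2 - 7*s - 1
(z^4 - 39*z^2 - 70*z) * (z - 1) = z^5 - z^4 - 39*z^3 - 31*z^2 + 70*z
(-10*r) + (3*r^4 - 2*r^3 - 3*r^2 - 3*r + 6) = 3*r^4 - 2*r^3 - 3*r^2 - 13*r + 6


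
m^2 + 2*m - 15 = (m - 3)*(m + 5)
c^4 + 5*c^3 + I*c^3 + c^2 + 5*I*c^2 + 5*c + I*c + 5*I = (c + 5)*(c - I)*(c + I)^2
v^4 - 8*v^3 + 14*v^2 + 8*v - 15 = (v - 5)*(v - 3)*(v - 1)*(v + 1)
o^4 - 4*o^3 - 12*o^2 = o^2*(o - 6)*(o + 2)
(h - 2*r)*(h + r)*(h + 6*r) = h^3 + 5*h^2*r - 8*h*r^2 - 12*r^3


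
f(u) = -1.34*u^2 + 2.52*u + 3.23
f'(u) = 2.52 - 2.68*u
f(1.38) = 4.16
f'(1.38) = -1.18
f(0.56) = 4.22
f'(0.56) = 1.02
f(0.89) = 4.41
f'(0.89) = 0.13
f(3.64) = -5.35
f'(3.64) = -7.24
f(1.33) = 4.21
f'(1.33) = -1.04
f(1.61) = 3.81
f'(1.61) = -1.79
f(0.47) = 4.12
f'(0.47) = 1.26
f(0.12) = 3.51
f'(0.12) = 2.20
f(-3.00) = -16.39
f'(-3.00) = 10.56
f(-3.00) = -16.39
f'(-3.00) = 10.56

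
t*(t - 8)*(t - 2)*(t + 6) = t^4 - 4*t^3 - 44*t^2 + 96*t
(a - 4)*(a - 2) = a^2 - 6*a + 8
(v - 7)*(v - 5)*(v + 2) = v^3 - 10*v^2 + 11*v + 70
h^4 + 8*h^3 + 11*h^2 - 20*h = h*(h - 1)*(h + 4)*(h + 5)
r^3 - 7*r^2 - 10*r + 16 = (r - 8)*(r - 1)*(r + 2)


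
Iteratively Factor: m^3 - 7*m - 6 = (m + 1)*(m^2 - m - 6) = (m + 1)*(m + 2)*(m - 3)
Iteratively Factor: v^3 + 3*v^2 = (v)*(v^2 + 3*v) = v^2*(v + 3)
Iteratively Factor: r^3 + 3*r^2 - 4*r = (r - 1)*(r^2 + 4*r) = (r - 1)*(r + 4)*(r)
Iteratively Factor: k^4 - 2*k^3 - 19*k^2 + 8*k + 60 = (k + 3)*(k^3 - 5*k^2 - 4*k + 20) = (k - 5)*(k + 3)*(k^2 - 4) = (k - 5)*(k + 2)*(k + 3)*(k - 2)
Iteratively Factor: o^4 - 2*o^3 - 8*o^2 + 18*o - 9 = (o - 1)*(o^3 - o^2 - 9*o + 9) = (o - 1)^2*(o^2 - 9) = (o - 3)*(o - 1)^2*(o + 3)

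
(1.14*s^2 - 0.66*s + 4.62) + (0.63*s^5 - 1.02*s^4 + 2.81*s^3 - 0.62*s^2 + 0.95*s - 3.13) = 0.63*s^5 - 1.02*s^4 + 2.81*s^3 + 0.52*s^2 + 0.29*s + 1.49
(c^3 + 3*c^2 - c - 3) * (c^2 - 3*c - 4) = c^5 - 14*c^3 - 12*c^2 + 13*c + 12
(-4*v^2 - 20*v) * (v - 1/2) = -4*v^3 - 18*v^2 + 10*v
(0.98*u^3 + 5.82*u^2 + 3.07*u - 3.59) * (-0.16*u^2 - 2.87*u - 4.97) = -0.1568*u^5 - 3.7438*u^4 - 22.0652*u^3 - 37.1619*u^2 - 4.9546*u + 17.8423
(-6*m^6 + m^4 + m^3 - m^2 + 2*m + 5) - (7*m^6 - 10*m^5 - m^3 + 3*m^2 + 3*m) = -13*m^6 + 10*m^5 + m^4 + 2*m^3 - 4*m^2 - m + 5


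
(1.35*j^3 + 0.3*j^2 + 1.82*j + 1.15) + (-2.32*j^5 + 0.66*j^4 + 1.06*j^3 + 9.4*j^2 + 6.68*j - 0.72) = -2.32*j^5 + 0.66*j^4 + 2.41*j^3 + 9.7*j^2 + 8.5*j + 0.43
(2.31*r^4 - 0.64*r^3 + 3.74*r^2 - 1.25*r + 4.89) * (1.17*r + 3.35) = 2.7027*r^5 + 6.9897*r^4 + 2.2318*r^3 + 11.0665*r^2 + 1.5338*r + 16.3815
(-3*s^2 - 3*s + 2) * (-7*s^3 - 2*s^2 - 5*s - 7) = 21*s^5 + 27*s^4 + 7*s^3 + 32*s^2 + 11*s - 14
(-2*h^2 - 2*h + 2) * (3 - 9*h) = 18*h^3 + 12*h^2 - 24*h + 6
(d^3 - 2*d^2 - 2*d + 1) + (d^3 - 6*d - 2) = 2*d^3 - 2*d^2 - 8*d - 1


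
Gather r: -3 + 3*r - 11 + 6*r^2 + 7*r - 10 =6*r^2 + 10*r - 24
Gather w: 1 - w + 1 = 2 - w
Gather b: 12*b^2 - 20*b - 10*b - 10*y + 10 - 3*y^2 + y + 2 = 12*b^2 - 30*b - 3*y^2 - 9*y + 12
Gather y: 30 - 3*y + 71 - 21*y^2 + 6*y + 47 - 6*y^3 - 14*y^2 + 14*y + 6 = -6*y^3 - 35*y^2 + 17*y + 154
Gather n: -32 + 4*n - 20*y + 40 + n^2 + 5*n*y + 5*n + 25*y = n^2 + n*(5*y + 9) + 5*y + 8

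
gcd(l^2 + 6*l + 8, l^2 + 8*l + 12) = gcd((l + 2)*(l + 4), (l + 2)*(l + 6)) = l + 2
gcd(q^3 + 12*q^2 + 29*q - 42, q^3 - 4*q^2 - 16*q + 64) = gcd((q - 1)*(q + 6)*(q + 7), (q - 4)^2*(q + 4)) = 1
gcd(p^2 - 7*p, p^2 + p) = p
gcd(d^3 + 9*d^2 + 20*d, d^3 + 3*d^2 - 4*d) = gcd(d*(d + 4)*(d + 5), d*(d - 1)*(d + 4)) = d^2 + 4*d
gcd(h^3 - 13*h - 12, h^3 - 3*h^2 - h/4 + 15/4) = h + 1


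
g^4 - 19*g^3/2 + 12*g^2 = g^2*(g - 8)*(g - 3/2)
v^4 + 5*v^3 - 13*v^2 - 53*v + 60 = (v - 3)*(v - 1)*(v + 4)*(v + 5)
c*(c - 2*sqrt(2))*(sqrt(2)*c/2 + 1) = sqrt(2)*c^3/2 - c^2 - 2*sqrt(2)*c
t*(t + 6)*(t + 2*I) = t^3 + 6*t^2 + 2*I*t^2 + 12*I*t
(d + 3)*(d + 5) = d^2 + 8*d + 15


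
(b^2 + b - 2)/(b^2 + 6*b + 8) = (b - 1)/(b + 4)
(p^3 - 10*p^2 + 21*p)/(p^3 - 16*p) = (p^2 - 10*p + 21)/(p^2 - 16)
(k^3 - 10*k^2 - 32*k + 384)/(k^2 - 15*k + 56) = (k^2 - 2*k - 48)/(k - 7)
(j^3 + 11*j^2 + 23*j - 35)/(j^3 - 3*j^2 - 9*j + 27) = (j^3 + 11*j^2 + 23*j - 35)/(j^3 - 3*j^2 - 9*j + 27)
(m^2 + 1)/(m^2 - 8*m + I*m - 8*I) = (m - I)/(m - 8)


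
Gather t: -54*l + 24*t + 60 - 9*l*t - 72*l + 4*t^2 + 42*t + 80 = -126*l + 4*t^2 + t*(66 - 9*l) + 140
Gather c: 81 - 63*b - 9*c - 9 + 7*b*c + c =-63*b + c*(7*b - 8) + 72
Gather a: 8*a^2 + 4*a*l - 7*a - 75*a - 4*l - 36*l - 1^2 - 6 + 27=8*a^2 + a*(4*l - 82) - 40*l + 20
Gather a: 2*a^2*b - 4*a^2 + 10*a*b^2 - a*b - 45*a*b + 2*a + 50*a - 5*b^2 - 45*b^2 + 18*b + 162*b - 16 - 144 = a^2*(2*b - 4) + a*(10*b^2 - 46*b + 52) - 50*b^2 + 180*b - 160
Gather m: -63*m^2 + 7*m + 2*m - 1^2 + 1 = -63*m^2 + 9*m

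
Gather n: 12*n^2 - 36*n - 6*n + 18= 12*n^2 - 42*n + 18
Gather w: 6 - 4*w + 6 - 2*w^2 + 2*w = -2*w^2 - 2*w + 12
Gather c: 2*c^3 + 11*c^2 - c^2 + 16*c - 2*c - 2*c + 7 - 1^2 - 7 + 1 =2*c^3 + 10*c^2 + 12*c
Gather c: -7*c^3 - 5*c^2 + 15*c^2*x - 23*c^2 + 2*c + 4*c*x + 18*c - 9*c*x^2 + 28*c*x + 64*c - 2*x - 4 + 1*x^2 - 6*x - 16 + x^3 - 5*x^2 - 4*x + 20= -7*c^3 + c^2*(15*x - 28) + c*(-9*x^2 + 32*x + 84) + x^3 - 4*x^2 - 12*x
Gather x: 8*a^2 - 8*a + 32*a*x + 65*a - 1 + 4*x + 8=8*a^2 + 57*a + x*(32*a + 4) + 7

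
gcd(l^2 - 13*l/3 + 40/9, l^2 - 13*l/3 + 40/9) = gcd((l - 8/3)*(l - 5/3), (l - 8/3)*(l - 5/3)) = l^2 - 13*l/3 + 40/9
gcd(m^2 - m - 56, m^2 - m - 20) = 1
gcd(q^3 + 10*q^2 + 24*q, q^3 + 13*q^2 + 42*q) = q^2 + 6*q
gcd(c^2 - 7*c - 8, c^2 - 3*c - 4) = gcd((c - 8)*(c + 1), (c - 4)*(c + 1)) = c + 1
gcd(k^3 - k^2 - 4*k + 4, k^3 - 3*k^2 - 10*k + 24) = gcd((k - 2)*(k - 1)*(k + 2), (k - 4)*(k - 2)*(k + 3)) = k - 2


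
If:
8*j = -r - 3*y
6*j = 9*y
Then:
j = 3*y/2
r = -15*y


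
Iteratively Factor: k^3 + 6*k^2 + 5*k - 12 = (k - 1)*(k^2 + 7*k + 12) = (k - 1)*(k + 3)*(k + 4)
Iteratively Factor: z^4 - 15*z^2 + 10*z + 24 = (z + 1)*(z^3 - z^2 - 14*z + 24) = (z - 3)*(z + 1)*(z^2 + 2*z - 8) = (z - 3)*(z + 1)*(z + 4)*(z - 2)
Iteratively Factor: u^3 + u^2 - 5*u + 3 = (u - 1)*(u^2 + 2*u - 3) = (u - 1)*(u + 3)*(u - 1)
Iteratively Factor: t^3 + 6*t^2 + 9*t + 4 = (t + 1)*(t^2 + 5*t + 4) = (t + 1)*(t + 4)*(t + 1)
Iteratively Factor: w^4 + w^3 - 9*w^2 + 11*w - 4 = (w - 1)*(w^3 + 2*w^2 - 7*w + 4) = (w - 1)*(w + 4)*(w^2 - 2*w + 1) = (w - 1)^2*(w + 4)*(w - 1)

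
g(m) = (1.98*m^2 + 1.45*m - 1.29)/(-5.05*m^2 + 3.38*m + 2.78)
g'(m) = (3.96*m + 1.45)/(-5.05*m^2 + 3.38*m + 2.78) + (10.1*m - 3.38)*(1.98*m^2 + 1.45*m - 1.29)/(-5.05*m^2 + 3.38*m + 2.78)^2 = (14.0149*m^2 - 2.0202*m + 8.3912)/(25.5025*m^4 - 34.138*m^3 - 16.6536*m^2 + 18.7928*m + 7.7284)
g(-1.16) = 0.04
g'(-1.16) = 0.47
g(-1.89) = -0.14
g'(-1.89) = 0.13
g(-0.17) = -0.72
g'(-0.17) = 2.15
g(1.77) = -1.06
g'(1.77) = 0.98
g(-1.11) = 0.06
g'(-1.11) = 0.54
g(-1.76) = -0.12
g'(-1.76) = 0.16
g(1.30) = -2.90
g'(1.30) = 15.91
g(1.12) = 12.20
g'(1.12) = 444.77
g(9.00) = -0.46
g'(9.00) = 0.01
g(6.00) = -0.50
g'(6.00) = 0.02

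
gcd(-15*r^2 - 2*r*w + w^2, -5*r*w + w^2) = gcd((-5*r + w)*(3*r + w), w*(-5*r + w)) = 5*r - w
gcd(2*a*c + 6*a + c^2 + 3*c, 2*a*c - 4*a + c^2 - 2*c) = 2*a + c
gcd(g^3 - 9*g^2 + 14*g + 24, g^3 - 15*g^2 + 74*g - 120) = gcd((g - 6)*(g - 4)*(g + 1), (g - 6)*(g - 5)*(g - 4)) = g^2 - 10*g + 24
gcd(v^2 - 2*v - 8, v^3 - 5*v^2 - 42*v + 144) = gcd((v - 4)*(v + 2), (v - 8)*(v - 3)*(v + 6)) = 1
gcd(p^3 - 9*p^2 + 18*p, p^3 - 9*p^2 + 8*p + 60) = p - 6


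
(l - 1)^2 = l^2 - 2*l + 1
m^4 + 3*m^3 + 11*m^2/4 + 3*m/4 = m*(m + 1/2)*(m + 1)*(m + 3/2)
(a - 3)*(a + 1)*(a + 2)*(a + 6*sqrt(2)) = a^4 + 6*sqrt(2)*a^3 - 7*a^2 - 42*sqrt(2)*a - 6*a - 36*sqrt(2)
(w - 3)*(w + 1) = w^2 - 2*w - 3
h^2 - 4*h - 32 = (h - 8)*(h + 4)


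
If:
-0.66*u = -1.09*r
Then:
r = 0.605504587155963*u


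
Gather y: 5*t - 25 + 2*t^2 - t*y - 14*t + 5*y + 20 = 2*t^2 - 9*t + y*(5 - t) - 5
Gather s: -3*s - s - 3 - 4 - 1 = -4*s - 8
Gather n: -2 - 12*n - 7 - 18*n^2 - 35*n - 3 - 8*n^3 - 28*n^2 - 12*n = -8*n^3 - 46*n^2 - 59*n - 12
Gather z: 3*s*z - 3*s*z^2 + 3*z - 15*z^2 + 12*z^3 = 12*z^3 + z^2*(-3*s - 15) + z*(3*s + 3)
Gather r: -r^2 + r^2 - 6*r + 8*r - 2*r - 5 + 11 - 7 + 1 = 0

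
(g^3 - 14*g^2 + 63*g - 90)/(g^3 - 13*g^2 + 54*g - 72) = (g - 5)/(g - 4)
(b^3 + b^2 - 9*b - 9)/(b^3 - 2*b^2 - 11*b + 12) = (b^2 - 2*b - 3)/(b^2 - 5*b + 4)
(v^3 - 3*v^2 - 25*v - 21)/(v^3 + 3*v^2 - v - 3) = (v - 7)/(v - 1)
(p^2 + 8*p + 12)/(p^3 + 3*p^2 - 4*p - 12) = (p + 6)/(p^2 + p - 6)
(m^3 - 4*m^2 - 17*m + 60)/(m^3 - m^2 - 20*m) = (m - 3)/m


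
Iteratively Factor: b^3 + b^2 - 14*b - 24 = (b - 4)*(b^2 + 5*b + 6) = (b - 4)*(b + 2)*(b + 3)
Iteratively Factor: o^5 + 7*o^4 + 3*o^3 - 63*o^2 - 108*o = (o - 3)*(o^4 + 10*o^3 + 33*o^2 + 36*o) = o*(o - 3)*(o^3 + 10*o^2 + 33*o + 36) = o*(o - 3)*(o + 3)*(o^2 + 7*o + 12) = o*(o - 3)*(o + 3)^2*(o + 4)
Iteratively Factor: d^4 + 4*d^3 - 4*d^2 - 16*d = (d - 2)*(d^3 + 6*d^2 + 8*d) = d*(d - 2)*(d^2 + 6*d + 8) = d*(d - 2)*(d + 2)*(d + 4)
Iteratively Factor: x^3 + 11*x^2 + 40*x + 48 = (x + 3)*(x^2 + 8*x + 16) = (x + 3)*(x + 4)*(x + 4)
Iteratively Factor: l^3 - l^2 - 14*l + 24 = (l - 3)*(l^2 + 2*l - 8) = (l - 3)*(l - 2)*(l + 4)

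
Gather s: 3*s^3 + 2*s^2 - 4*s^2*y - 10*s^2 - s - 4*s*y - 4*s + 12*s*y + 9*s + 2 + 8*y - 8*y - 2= 3*s^3 + s^2*(-4*y - 8) + s*(8*y + 4)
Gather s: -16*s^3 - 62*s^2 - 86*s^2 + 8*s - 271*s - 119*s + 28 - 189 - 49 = -16*s^3 - 148*s^2 - 382*s - 210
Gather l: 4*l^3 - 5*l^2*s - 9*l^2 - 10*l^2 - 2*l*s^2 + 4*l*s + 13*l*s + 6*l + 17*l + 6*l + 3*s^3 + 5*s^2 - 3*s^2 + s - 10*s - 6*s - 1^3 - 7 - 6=4*l^3 + l^2*(-5*s - 19) + l*(-2*s^2 + 17*s + 29) + 3*s^3 + 2*s^2 - 15*s - 14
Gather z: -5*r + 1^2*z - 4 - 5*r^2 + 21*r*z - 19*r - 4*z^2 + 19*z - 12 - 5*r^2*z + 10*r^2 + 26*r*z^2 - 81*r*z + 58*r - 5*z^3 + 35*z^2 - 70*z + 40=5*r^2 + 34*r - 5*z^3 + z^2*(26*r + 31) + z*(-5*r^2 - 60*r - 50) + 24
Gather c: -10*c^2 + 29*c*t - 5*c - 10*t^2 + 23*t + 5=-10*c^2 + c*(29*t - 5) - 10*t^2 + 23*t + 5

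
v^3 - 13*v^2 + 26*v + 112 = (v - 8)*(v - 7)*(v + 2)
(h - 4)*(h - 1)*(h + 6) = h^3 + h^2 - 26*h + 24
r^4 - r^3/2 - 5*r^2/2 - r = r*(r - 2)*(r + 1/2)*(r + 1)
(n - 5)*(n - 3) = n^2 - 8*n + 15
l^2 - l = l*(l - 1)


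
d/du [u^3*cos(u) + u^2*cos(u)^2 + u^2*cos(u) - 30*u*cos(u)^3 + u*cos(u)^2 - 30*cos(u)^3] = -u^3*sin(u) - u^2*sin(u) - u^2*sin(2*u) + 3*u^2*cos(u) + 90*u*sin(u)*cos(u)^2 - u*sin(2*u) + 2*u*cos(u)^2 + 2*u*cos(u) + 90*sin(u)*cos(u)^2 - 30*cos(u)^3 + cos(u)^2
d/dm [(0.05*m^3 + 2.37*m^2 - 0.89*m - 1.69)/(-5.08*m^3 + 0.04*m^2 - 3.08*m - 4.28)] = (-1.11022302462516e-16*m^5 + 12.0416*m^4 - 9.3504*m^3 - 33.6616*m^2 - 20.152*m - 1.396)/(25.8064*m^6 - 0.4064*m^5 + 31.2944*m^4 + 43.2384*m^3 + 9.144*m^2 + 26.3648*m + 18.3184)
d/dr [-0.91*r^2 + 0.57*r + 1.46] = 0.57 - 1.82*r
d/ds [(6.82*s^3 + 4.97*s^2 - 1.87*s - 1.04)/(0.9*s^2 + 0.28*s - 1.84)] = (6.138*s^4 + 3.8192*s^3 - 34.5718*s^2 - 16.4176*s + 3.732)/(0.81*s^4 + 0.504*s^3 - 3.2336*s^2 - 1.0304*s + 3.3856)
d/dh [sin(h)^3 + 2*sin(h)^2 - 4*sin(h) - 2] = (3*sin(h)^2 + 4*sin(h) - 4)*cos(h)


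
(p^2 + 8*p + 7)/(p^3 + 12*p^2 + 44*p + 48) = (p^2 + 8*p + 7)/(p^3 + 12*p^2 + 44*p + 48)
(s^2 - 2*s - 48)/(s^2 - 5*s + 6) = (s^2 - 2*s - 48)/(s^2 - 5*s + 6)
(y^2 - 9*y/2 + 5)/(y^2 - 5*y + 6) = (y - 5/2)/(y - 3)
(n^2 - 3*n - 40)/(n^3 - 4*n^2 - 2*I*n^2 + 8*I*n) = (n^2 - 3*n - 40)/(n*(n^2 - 4*n - 2*I*n + 8*I))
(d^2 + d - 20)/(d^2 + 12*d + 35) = (d - 4)/(d + 7)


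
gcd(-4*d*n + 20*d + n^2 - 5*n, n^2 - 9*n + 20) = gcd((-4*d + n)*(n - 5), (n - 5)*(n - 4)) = n - 5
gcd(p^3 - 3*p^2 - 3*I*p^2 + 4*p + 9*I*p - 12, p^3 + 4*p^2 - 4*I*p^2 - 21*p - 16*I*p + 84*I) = p^2 + p*(-3 - 4*I) + 12*I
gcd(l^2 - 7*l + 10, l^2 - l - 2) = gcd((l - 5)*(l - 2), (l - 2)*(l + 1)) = l - 2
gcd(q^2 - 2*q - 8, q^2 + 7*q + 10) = q + 2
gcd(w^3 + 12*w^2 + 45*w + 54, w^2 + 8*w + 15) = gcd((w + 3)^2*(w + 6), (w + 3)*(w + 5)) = w + 3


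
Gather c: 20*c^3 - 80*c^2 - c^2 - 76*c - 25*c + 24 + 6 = 20*c^3 - 81*c^2 - 101*c + 30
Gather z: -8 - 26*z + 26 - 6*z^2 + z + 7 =-6*z^2 - 25*z + 25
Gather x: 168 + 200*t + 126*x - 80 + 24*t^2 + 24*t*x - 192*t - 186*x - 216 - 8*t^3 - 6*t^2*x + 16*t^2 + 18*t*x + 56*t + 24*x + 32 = -8*t^3 + 40*t^2 + 64*t + x*(-6*t^2 + 42*t - 36) - 96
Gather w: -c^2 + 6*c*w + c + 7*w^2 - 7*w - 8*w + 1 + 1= -c^2 + c + 7*w^2 + w*(6*c - 15) + 2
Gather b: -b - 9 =-b - 9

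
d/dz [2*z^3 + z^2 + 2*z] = 6*z^2 + 2*z + 2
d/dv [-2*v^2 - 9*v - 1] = -4*v - 9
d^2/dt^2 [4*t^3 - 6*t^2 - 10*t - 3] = 24*t - 12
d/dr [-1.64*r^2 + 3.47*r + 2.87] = 3.47 - 3.28*r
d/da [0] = 0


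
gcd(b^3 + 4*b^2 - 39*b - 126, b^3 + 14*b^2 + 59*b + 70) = b + 7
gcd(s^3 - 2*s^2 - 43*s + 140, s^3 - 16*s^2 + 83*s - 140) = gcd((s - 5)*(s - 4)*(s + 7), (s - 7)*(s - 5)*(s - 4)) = s^2 - 9*s + 20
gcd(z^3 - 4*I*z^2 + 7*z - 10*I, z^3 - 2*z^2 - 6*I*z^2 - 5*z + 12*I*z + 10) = z^2 - 6*I*z - 5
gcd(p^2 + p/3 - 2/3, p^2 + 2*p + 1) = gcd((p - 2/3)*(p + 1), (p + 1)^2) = p + 1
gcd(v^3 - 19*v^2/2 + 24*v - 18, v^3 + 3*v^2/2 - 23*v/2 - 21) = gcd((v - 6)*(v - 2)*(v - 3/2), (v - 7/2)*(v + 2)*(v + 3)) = 1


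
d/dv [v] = 1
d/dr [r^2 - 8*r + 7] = 2*r - 8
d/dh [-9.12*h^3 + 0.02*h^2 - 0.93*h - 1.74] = -27.36*h^2 + 0.04*h - 0.93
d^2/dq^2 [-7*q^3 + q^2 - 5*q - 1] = 2 - 42*q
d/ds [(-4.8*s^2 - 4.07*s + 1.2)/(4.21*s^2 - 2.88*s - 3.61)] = (30.9587*s^2 + 24.552*s + 18.1487)/(17.7241*s^4 - 24.2496*s^3 - 22.1018*s^2 + 20.7936*s + 13.0321)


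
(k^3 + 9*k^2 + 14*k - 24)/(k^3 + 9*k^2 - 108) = (k^2 + 3*k - 4)/(k^2 + 3*k - 18)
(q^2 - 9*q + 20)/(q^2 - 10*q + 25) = (q - 4)/(q - 5)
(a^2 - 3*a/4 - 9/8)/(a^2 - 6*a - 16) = (-8*a^2 + 6*a + 9)/(8*(-a^2 + 6*a + 16))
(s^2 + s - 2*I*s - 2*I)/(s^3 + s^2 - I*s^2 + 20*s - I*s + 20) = (s - 2*I)/(s^2 - I*s + 20)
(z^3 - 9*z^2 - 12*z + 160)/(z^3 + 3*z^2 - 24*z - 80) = (z - 8)/(z + 4)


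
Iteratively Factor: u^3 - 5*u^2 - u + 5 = (u - 1)*(u^2 - 4*u - 5) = (u - 5)*(u - 1)*(u + 1)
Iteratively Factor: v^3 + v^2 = (v)*(v^2 + v) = v*(v + 1)*(v)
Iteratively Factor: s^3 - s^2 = (s)*(s^2 - s) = s^2*(s - 1)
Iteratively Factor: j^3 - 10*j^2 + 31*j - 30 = (j - 5)*(j^2 - 5*j + 6) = (j - 5)*(j - 2)*(j - 3)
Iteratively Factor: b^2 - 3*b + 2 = (b - 1)*(b - 2)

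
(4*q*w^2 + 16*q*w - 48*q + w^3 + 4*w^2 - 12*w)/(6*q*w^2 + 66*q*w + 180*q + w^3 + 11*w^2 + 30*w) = (4*q*w - 8*q + w^2 - 2*w)/(6*q*w + 30*q + w^2 + 5*w)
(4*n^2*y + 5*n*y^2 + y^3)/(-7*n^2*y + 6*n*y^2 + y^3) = (4*n^2 + 5*n*y + y^2)/(-7*n^2 + 6*n*y + y^2)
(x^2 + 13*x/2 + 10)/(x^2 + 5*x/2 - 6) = (2*x + 5)/(2*x - 3)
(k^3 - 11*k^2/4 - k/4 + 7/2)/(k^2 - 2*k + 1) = (4*k^3 - 11*k^2 - k + 14)/(4*(k^2 - 2*k + 1))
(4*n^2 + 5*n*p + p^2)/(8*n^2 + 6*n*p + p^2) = (n + p)/(2*n + p)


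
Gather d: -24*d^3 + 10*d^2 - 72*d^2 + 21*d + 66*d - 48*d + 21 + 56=-24*d^3 - 62*d^2 + 39*d + 77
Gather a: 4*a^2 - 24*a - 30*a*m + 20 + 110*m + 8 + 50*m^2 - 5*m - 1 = 4*a^2 + a*(-30*m - 24) + 50*m^2 + 105*m + 27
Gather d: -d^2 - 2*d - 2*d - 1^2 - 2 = -d^2 - 4*d - 3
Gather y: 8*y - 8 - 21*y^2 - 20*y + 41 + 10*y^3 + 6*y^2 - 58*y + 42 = 10*y^3 - 15*y^2 - 70*y + 75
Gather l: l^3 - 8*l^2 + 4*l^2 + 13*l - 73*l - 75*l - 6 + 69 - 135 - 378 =l^3 - 4*l^2 - 135*l - 450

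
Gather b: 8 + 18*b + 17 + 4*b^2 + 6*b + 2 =4*b^2 + 24*b + 27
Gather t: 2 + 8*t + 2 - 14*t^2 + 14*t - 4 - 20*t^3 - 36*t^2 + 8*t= -20*t^3 - 50*t^2 + 30*t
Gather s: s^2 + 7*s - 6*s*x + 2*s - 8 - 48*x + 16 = s^2 + s*(9 - 6*x) - 48*x + 8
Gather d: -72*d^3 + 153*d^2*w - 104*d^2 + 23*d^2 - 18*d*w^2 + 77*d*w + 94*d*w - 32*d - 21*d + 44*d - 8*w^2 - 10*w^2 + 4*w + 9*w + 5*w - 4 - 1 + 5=-72*d^3 + d^2*(153*w - 81) + d*(-18*w^2 + 171*w - 9) - 18*w^2 + 18*w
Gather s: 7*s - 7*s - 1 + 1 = 0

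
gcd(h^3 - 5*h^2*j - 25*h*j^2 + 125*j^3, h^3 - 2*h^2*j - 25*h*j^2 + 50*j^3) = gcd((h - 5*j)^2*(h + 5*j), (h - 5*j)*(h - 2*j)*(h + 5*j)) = h^2 - 25*j^2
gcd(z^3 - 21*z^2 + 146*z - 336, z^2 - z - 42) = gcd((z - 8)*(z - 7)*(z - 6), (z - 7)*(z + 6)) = z - 7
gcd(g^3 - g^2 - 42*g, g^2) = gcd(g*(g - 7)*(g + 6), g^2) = g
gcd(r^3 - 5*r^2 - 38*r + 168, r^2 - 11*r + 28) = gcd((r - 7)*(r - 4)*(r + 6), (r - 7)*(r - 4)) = r^2 - 11*r + 28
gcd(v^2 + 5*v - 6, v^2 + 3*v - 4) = v - 1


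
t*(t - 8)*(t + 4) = t^3 - 4*t^2 - 32*t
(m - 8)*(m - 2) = m^2 - 10*m + 16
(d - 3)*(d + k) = d^2 + d*k - 3*d - 3*k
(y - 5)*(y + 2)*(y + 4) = y^3 + y^2 - 22*y - 40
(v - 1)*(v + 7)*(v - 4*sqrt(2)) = v^3 - 4*sqrt(2)*v^2 + 6*v^2 - 24*sqrt(2)*v - 7*v + 28*sqrt(2)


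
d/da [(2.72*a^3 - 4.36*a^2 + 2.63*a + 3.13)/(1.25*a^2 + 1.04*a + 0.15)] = (3.4*a^4 + 5.6576*a^3 - 6.5979*a^2 - 9.133*a - 2.8607)/(1.5625*a^4 + 2.6*a^3 + 1.4566*a^2 + 0.312*a + 0.0225)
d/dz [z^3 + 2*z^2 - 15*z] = 3*z^2 + 4*z - 15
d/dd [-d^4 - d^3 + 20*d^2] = d*(-4*d^2 - 3*d + 40)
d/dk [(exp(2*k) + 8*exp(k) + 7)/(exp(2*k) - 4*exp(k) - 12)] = (-12*exp(2*k) - 38*exp(k) - 68)*exp(k)/(exp(4*k) - 8*exp(3*k) - 8*exp(2*k) + 96*exp(k) + 144)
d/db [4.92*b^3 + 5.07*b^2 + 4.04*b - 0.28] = 14.76*b^2 + 10.14*b + 4.04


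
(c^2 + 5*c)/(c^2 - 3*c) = (c + 5)/(c - 3)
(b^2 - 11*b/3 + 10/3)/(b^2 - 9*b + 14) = (b - 5/3)/(b - 7)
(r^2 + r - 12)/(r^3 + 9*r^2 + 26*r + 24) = (r - 3)/(r^2 + 5*r + 6)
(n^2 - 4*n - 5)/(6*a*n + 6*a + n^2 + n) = (n - 5)/(6*a + n)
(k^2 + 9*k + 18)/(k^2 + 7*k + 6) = (k + 3)/(k + 1)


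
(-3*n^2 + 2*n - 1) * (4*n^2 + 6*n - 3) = -12*n^4 - 10*n^3 + 17*n^2 - 12*n + 3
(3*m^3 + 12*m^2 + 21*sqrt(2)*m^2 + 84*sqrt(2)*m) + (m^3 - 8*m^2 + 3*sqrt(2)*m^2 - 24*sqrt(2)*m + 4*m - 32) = 4*m^3 + 4*m^2 + 24*sqrt(2)*m^2 + 4*m + 60*sqrt(2)*m - 32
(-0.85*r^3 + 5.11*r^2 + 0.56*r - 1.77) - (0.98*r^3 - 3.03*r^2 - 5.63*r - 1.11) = -1.83*r^3 + 8.14*r^2 + 6.19*r - 0.66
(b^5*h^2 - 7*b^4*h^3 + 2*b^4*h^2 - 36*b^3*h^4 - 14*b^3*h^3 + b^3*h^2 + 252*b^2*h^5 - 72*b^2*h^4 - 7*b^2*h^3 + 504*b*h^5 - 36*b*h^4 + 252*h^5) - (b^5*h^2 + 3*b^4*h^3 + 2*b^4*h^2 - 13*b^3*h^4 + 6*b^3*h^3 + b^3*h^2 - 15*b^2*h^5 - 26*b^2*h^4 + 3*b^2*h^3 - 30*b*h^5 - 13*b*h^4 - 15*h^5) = -10*b^4*h^3 - 23*b^3*h^4 - 20*b^3*h^3 + 267*b^2*h^5 - 46*b^2*h^4 - 10*b^2*h^3 + 534*b*h^5 - 23*b*h^4 + 267*h^5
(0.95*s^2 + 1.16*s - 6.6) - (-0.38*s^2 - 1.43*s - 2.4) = 1.33*s^2 + 2.59*s - 4.2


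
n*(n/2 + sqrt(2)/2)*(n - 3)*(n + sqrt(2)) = n^4/2 - 3*n^3/2 + sqrt(2)*n^3 - 3*sqrt(2)*n^2 + n^2 - 3*n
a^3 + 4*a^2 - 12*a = a*(a - 2)*(a + 6)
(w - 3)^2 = w^2 - 6*w + 9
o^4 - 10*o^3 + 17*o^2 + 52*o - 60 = (o - 6)*(o - 5)*(o - 1)*(o + 2)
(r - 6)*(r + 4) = r^2 - 2*r - 24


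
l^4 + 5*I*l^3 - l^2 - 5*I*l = l*(l + 5*I)*(-I*l - I)*(I*l - I)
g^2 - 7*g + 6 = (g - 6)*(g - 1)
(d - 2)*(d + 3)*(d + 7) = d^3 + 8*d^2 + d - 42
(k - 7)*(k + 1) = k^2 - 6*k - 7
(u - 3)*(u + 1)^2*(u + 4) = u^4 + 3*u^3 - 9*u^2 - 23*u - 12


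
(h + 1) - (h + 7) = -6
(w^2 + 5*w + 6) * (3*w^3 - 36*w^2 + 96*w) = 3*w^5 - 21*w^4 - 66*w^3 + 264*w^2 + 576*w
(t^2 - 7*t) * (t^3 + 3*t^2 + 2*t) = t^5 - 4*t^4 - 19*t^3 - 14*t^2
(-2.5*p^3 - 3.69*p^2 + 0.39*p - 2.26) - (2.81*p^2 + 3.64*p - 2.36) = -2.5*p^3 - 6.5*p^2 - 3.25*p + 0.1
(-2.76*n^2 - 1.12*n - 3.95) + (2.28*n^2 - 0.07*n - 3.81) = -0.48*n^2 - 1.19*n - 7.76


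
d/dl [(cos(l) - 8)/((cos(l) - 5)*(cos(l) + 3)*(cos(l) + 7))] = (-157*cos(l) - 19*cos(2*l) + cos(3*l) + 655)*sin(l)/(2*(cos(l) - 5)^2*(cos(l) + 3)^2*(cos(l) + 7)^2)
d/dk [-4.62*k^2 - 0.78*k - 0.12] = -9.24*k - 0.78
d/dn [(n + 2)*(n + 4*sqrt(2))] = 2*n + 2 + 4*sqrt(2)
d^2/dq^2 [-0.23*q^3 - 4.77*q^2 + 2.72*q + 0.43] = -1.38*q - 9.54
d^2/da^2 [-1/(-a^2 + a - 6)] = 2*(-a^2 + a + (2*a - 1)^2 - 6)/(a^2 - a + 6)^3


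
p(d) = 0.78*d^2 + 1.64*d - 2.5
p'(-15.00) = -21.76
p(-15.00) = 148.40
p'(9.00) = 15.68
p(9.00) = 75.44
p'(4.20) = 8.19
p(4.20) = 18.15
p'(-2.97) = -2.99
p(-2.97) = -0.49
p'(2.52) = 5.57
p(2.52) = 6.59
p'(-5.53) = -6.99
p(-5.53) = 12.28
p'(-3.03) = -3.09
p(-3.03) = -0.31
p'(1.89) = 4.59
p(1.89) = 3.39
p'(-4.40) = -5.22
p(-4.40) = 5.38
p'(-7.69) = -10.36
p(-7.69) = 31.01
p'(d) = 1.56*d + 1.64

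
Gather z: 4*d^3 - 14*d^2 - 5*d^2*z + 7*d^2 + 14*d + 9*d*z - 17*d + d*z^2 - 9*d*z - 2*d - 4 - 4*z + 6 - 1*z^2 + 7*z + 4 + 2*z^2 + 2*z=4*d^3 - 7*d^2 - 5*d + z^2*(d + 1) + z*(5 - 5*d^2) + 6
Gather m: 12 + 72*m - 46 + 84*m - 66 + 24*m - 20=180*m - 120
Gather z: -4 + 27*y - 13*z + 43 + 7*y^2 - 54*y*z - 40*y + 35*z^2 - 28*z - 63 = 7*y^2 - 13*y + 35*z^2 + z*(-54*y - 41) - 24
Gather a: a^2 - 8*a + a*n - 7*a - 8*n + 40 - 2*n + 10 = a^2 + a*(n - 15) - 10*n + 50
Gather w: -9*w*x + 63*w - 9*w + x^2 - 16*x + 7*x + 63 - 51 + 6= w*(54 - 9*x) + x^2 - 9*x + 18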